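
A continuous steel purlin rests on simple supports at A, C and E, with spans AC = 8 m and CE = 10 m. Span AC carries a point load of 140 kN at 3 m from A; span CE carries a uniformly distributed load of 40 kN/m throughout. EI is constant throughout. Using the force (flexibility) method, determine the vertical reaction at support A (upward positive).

Release continuity at C by inserting a hinge; the redundant is the internal moment M_C. The primary structure is two simply-supported spans AC and CE.
End slopes at the hinge C, treating each span as simply supported:
  span AC: point load 140 at a = 3: Pab(L + a)/(6LEI) = 481.2/EI
  span CE: UDL 40: wL³/(24EI) = 1667/EI
  relative rotation θ_0 = (481.2 + 1667)/EI = 2148/EI
A unit hogging moment at C produces rotation L₁/(3EI) + L₂/(3EI) = 6/EI.
Compatibility: M_C·(L₁+L₂)/(3EI) = θ_0, giving M_C = 358 kN·m (hogging).
Span AC, ΣM about A with M_C applied at C: R_C^{AC}·8 = 420 + 358, so R_C^{AC} = 97.25 kN and R_A = 140 − 97.25 = 42.75 kN.

R_A = 42.75 kN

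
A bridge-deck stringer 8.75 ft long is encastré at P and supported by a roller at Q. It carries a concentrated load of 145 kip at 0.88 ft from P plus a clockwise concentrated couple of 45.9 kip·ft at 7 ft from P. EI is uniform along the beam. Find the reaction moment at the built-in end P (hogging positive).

M_P = 88.8 kip·ft

Take the reaction at Q as the redundant and release it; the primary structure is a cantilever fixed at P.
Free-end deflection of the primary structure under the applied loading (downward +):
  point load 145 at a = 0.88: Pa²(3L − a)/(6EI) = 474.8/EI
  clockwise couple 45.9 at a = 7: M₀a(2L − a)/(2EI) = 1687/EI
  δ_0 = 2162/EI
Tip deflection under a unit load at Q: L³/(3EI) = 223.3/EI.
The prop prevents deflection at Q: R_Q = δ_0/δ_{QQ} = 2162/223.3 = 9.68 kip.
Moment equilibrium about P: M_P = Σ(load moments about P) − R_Q·L = 173.5 − 9.68×8.75 = 88.8 kip·ft.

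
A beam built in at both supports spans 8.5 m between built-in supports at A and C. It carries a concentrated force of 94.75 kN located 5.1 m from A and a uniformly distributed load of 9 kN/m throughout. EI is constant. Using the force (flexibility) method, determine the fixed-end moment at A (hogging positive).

Take the two fixed-end moments M_A, M_C as redundants; the released structure is the simple span AC.
End rotations of the released simple span under the applied load (×1/EI):
  at A: point load 94.75 at a = 5.1: Pab(L + b)/(6LEI) = 383.4/EI
  at C: point load 94.75 at a = 5.1: Pab(L + a)/(6LEI) = 438.1/EI
  at A: UDL 9: wL³/(24EI) = 230.3/EI
  at C: UDL 9: wL³/(24EI) = 230.3/EI
  θ_A0 = 613.7/EI,  θ_C0 = 668.4/EI
Flexibility coefficients: a unit moment at one end gives L/(3EI) there and L/(6EI) at the far end, so f₁₁ = f₂₂ = 2.833/EI and f₁₂ = f₂₁ = 1.417/EI.
Compatibility — zero rotation at each built-in end:
  2.833 M_A + 1.417 M_C = 613.7
  1.417 M_A + 2.833 M_C = 668.4
Solving the pair gives M_A = 131.5 kN·m and M_C = 170.2 kN·m (hogging).

M_A = 131.5 kN·m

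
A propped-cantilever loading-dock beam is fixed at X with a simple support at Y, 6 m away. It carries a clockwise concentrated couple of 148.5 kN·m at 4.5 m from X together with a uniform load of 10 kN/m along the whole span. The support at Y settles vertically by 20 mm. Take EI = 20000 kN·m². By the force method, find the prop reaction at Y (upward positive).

R_Y = 51.75 kN

Take the reaction at Y as the redundant and release it; the primary structure is a cantilever fixed at X.
Primary-structure tip deflection at Y by superposition:
  clockwise couple 148.5 at a = 4.5: M₀a(2L − a)/(2EI) = 2506/EI
  UDL 10: wL⁴/(8EI) = 1620/EI
  δ_0 = 4126/EI
Flexibility coefficient — unit upward force at Y: δ_{YY} = L³/(3EI) = 72/EI.
With EI = 20000 kN·m²: δ_0 = 0.2063 m and δ_{YY} = 0.0036 m/kN.
Compatibility — the beam at Y must follow the support down by 0.02 m: δ_0 − R_Y·δ_{YY} = 0.02, so R_Y = (0.2063 − 0.02)/0.0036 = 51.75 kN.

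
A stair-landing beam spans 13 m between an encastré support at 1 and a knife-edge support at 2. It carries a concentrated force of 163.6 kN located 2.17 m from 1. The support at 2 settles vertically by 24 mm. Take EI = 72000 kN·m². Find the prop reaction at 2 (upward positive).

R_2 = 4.098 kN

Take the reaction at 2 as the redundant and release it; the primary structure is a cantilever fixed at 1.
Deflection at 2 on the released cantilever, summing each load's contribution:
  point load 163.6 at a = 2.17: Pa²(3L − a)/(6EI) = 4729/EI
Flexibility coefficient — unit upward force at 2: δ_{22} = L³/(3EI) = 732.3/EI.
With EI = 72000 kN·m²: δ_0 = 0.065678 m and δ_{22} = 0.010171 m/kN.
Compatibility — the beam at 2 must follow the support down by 0.024 m: δ_0 − R_2·δ_{22} = 0.024, so R_2 = (0.065678 − 0.024)/0.010171 = 4.098 kN.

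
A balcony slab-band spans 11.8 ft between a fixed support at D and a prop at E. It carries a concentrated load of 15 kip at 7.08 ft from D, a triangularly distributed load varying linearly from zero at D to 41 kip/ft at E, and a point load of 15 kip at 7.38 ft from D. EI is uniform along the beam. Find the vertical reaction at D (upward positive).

R_D = 125.4 kip

Release the roller at E. Primary structure: cantilever fixed at D.
Downward deflection at the released point E due to the loads:
  point load 15 at a = 7.08: Pa²(3L − a)/(6EI) = 3549/EI
  triangular load, peak 41 at the free end: 11w₀L⁴/(120EI) = 72866/EI
  point load 15 at a = 7.38: Pa²(3L − a)/(6EI) = 3815/EI
  δ_0 = 80230/EI
Flexibility coefficient — unit upward force at E: δ_{EE} = L³/(3EI) = 547.7/EI.
Compatibility at E: δ_0 − R_E·δ_{EE} = 0, so R_E = 80230/547.7 = 146.5 kip.
Vertical equilibrium: R_D = ΣP − R_E = 271.9 − 146.5 = 125.4 kip.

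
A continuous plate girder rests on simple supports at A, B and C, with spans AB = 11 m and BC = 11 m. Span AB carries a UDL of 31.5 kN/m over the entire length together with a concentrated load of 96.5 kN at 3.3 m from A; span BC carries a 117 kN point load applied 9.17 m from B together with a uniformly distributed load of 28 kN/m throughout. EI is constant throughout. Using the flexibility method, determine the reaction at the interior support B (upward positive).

Insert a hinge at B; M_B is the redundant, and each span becomes simply supported.
End slopes at the hinge B, treating each span as simply supported:
  span AB: UDL 31.5: wL³/(24EI) = 1747/EI
  span AB: point load 96.5 at a = 3.3: Pab(L + a)/(6LEI) = 531.3/EI
  span BC: point load 117 at a = 9.17: Pab(L + b)/(6LEI) = 381.7/EI
  span BC: UDL 28: wL³/(24EI) = 1553/EI
  relative rotation θ_0 = (2278 + 1935)/EI = 4213/EI
A unit hogging moment at B produces rotation L₁/(3EI) + L₂/(3EI) = 7.333/EI.
Slope continuity at B: θ_0 = M_B·7.333/EI, so M_B = 4213/7.333 = 574.5 kN·m (hogging).
Span AB, ΣM about A with M_B applied at B: R_B^{AB}·11 = 2224 + 574.5, so R_B^{AB} = 254.4 kN and R_A = 443 − 254.4 = 188.6 kN.
Span BC, ΣM about C: R_B^{BC}·11 = 1908 + 574.5, so R_B^{BC} = 225.7 kN and R_C = 425 − 225.7 = 199.3 kN.
R_B = 254.4 + 225.7 = 480.1 kN.

R_B = 480.1 kN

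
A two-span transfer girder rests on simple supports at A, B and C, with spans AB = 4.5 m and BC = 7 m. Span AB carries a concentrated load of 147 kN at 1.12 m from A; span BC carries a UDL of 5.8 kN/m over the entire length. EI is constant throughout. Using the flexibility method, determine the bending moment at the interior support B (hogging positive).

Take M_B as the redundant. Released structure: two simple spans AB and BC with a hinge at B.
Discontinuity in slope at B on the released structure — sum the simple-span end rotations:
  span AB: point load 147 at a = 1.12: Pab(L + a)/(6LEI) = 115.8/EI
  span BC: UDL 5.8: wL³/(24EI) = 82.89/EI
  relative rotation θ_0 = (115.8 + 82.89)/EI = 198.7/EI
A unit hogging moment at B produces rotation L₁/(3EI) + L₂/(3EI) = 3.833/EI.
Compatibility: M_B·(L₁+L₂)/(3EI) = θ_0, giving M_B = 51.84 kN·m (hogging).

M_B = 51.84 kN·m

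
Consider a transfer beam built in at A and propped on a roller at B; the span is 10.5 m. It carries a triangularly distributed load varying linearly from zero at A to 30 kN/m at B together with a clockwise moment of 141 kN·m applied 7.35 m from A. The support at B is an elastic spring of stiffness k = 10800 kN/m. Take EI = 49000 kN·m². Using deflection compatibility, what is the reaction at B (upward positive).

Choose R_B as the redundant. The primary structure is the cantilever fixed at A.
Free-end deflection of the primary structure under the applied loading (downward +):
  triangular load, peak 30 at the free end: 11w₀L⁴/(120EI) = 33426/EI
  clockwise couple 141 at a = 7.35: M₀a(2L − a)/(2EI) = 7073/EI
  δ_0 = 40500/EI
Flexibility coefficient — unit upward force at B: δ_{BB} = L³/(3EI) = 385.9/EI.
With EI = 49000 kN·m²: δ_0 = 0.82652 m and δ_{BB} = 0.007875 m/kN.
Compatibility — the spring shortens by R_B/k under the reaction it provides: δ_0 − R_B·δ_{BB} = R_B/k. With 1/k = 0.000093 m/kN, R_B = δ_0 / (δ_{BB} + 1/k) = 0.82652 / (0.007875 + 0.000093) = 103.7 kN.

R_B = 103.7 kN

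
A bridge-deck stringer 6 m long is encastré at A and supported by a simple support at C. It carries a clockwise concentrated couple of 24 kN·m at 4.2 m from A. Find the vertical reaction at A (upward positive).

R_A = -5.46 kN

Remove the prop at C; the released (primary) structure is a cantilever built in at A.
Primary-structure tip deflection at C by superposition:
  clockwise couple 24 at a = 4.2: M₀a(2L − a)/(2EI) = 393.1/EI
Tip deflection under a unit load at C: L³/(3EI) = 72/EI.
The prop prevents deflection at C: R_C = δ_0/δ_{CC} = 393.1/72 = 5.46 kN.
Vertical equilibrium: R_A = ΣP − R_C = 0 − 5.46 = -5.46 kN.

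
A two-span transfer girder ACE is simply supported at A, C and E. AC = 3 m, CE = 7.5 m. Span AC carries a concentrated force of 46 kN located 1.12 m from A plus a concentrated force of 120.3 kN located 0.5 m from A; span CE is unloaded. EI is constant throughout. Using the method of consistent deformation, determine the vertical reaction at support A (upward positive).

Take M_C as the redundant. Released structure: two simple spans AC and CE with a hinge at C.
Discontinuity in slope at C on the released structure — sum the simple-span end rotations:
  span AC: point load 46 at a = 1.12: Pab(L + a)/(6LEI) = 22.17/EI
  span AC: point load 120.3 at a = 0.5: Pab(L + a)/(6LEI) = 29.24/EI
  relative rotation θ_0 = (51.41 + 0)/EI = 51.41/EI
A unit hogging moment at C produces rotation L₁/(3EI) + L₂/(3EI) = 3.5/EI.
Compatibility: M_C·(L₁+L₂)/(3EI) = θ_0, giving M_C = 14.69 kN·m (hogging).
Span AC, ΣM about A with M_C applied at C: R_C^{AC}·3 = 111.7 + 14.69, so R_C^{AC} = 42.12 kN and R_A = 166.3 − 42.12 = 124.2 kN.

R_A = 124.2 kN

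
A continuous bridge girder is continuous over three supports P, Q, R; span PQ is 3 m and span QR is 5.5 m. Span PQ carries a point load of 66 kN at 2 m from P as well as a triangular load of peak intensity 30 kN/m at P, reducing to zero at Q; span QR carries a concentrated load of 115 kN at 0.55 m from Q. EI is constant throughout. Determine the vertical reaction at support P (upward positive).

Take M_Q as the redundant. Released structure: two simple spans PQ and QR with a hinge at Q.
Discontinuity in slope at Q on the released structure — sum the simple-span end rotations:
  span PQ: point load 66 at a = 2: Pab(L + a)/(6LEI) = 36.67/EI
  span PQ: triangular load, peak 30: 7w₀L³/(360EI) = 15.75/EI
  span QR: point load 115 at a = 0.55: Pab(L + b)/(6LEI) = 99.14/EI
  relative rotation θ_0 = (52.42 + 99.14)/EI = 151.6/EI
A unit hogging moment at Q produces rotation L₁/(3EI) + L₂/(3EI) = 2.833/EI.
Compatibility: M_Q·(L₁+L₂)/(3EI) = θ_0, giving M_Q = 53.49 kN·m (hogging).
Span PQ, ΣM about P with M_Q applied at Q: R_Q^{PQ}·3 = 177 + 53.49, so R_Q^{PQ} = 76.83 kN and R_P = 111 − 76.83 = 34.17 kN.

R_P = 34.17 kN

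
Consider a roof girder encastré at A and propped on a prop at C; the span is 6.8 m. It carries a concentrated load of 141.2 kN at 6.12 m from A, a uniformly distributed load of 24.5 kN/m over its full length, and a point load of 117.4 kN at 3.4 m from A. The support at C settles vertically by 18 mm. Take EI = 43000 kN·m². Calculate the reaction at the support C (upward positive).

R_C = 211.9 kN

Remove the prop at C; the released (primary) structure is a cantilever built in at A.
Deflection at C on the released cantilever, summing each load's contribution:
  point load 141.2 at a = 6.12: Pa²(3L − a)/(6EI) = 12587/EI
  UDL 24.5: wL⁴/(8EI) = 6548/EI
  point load 117.4 at a = 3.4: Pa²(3L − a)/(6EI) = 3845/EI
  δ_0 = 22980/EI
Tip deflection under a unit load at C: L³/(3EI) = 104.8/EI.
With EI = 43000 kN·m²: δ_0 = 0.53442 m and δ_{CC} = 0.002437 m/kN.
Compatibility — the beam at C must follow the support down by 0.018 m: δ_0 − R_C·δ_{CC} = 0.018, so R_C = (0.53442 − 0.018)/0.002437 = 211.9 kN.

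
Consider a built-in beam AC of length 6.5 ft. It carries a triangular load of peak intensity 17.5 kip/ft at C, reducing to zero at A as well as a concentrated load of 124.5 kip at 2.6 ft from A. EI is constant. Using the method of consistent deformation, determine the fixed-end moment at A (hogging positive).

Release both end moments; the primary structure is a simply-supported span AC with redundants M_A and M_C.
End rotations of the released simple span under the applied load (×1/EI):
  at A: triangular load, peak 17.5: 7w₀L³/(360EI) = 93.45/EI
  at C: triangular load, peak 17.5: w₀L³/(45EI) = 106.8/EI
  at A: point load 124.5 at a = 2.6: Pab(L + b)/(6LEI) = 336.6/EI
  at C: point load 124.5 at a = 2.6: Pab(L + a)/(6LEI) = 294.6/EI
  θ_A0 = 430.1/EI,  θ_C0 = 401.4/EI
Flexibility coefficients: a unit moment at one end gives L/(3EI) there and L/(6EI) at the far end, so f₁₁ = f₂₂ = 2.167/EI and f₁₂ = f₂₁ = 1.083/EI.
Compatibility — zero rotation at each built-in end:
  2.167 M_A + 1.083 M_C = 430.1
  1.083 M_A + 2.167 M_C = 401.4
Solving the pair gives M_A = 141.2 kip·ft and M_C = 114.7 kip·ft (hogging).

M_A = 141.2 kip·ft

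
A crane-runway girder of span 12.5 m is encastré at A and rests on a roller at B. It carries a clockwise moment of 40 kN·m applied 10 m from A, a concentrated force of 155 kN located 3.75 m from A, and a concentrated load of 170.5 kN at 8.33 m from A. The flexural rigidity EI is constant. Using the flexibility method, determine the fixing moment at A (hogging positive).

Remove the prop at B; the released (primary) structure is a cantilever built in at A.
Downward deflection at the released point B due to the loads:
  clockwise couple 40 at a = 10: M₀a(2L − a)/(2EI) = 3000/EI
  point load 155 at a = 3.75: Pa²(3L − a)/(6EI) = 12261/EI
  point load 170.5 at a = 8.33: Pa²(3L − a)/(6EI) = 57517/EI
  δ_0 = 72778/EI
Flexibility coefficient — unit upward force at B: δ_{BB} = L³/(3EI) = 651/EI.
Compatibility at B: δ_0 − R_B·δ_{BB} = 0, so R_B = 72778/651 = 111.8 kN.
Moment equilibrium about A: M_A = Σ(load moments about A) − R_B·L = 2042 − 111.8×12.5 = 644.2 kN·m.

M_A = 644.2 kN·m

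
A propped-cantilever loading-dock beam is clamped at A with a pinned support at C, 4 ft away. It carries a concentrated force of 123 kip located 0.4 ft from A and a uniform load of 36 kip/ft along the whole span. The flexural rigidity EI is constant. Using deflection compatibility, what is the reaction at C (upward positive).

R_C = 55.78 kip

Remove the prop at C; the released (primary) structure is a cantilever built in at A.
Free-end deflection of the primary structure under the applied loading (downward +):
  point load 123 at a = 0.4: Pa²(3L − a)/(6EI) = 38.05/EI
  UDL 36: wL⁴/(8EI) = 1152/EI
  δ_0 = 1190/EI
Tip deflection under a unit load at C: L³/(3EI) = 21.33/EI.
The prop prevents deflection at C: R_C = δ_0/δ_{CC} = 1190/21.33 = 55.78 kip.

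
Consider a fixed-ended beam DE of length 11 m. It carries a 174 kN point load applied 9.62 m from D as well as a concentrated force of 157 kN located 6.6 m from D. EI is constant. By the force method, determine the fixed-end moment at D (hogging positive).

M_D = 192.1 kN·m

Release both end moments; the primary structure is a simply-supported span DE with redundants M_D and M_E.
End rotations of the released simple span under the applied load (×1/EI):
  at D: point load 174 at a = 9.62: Pab(L + b)/(6LEI) = 433.3/EI
  at E: point load 174 at a = 9.62: Pab(L + a)/(6LEI) = 721.7/EI
  at D: point load 157 at a = 6.6: Pab(L + b)/(6LEI) = 1064/EI
  at E: point load 157 at a = 6.6: Pab(L + a)/(6LEI) = 1216/EI
  θ_D0 = 1497/EI,  θ_E0 = 1937/EI
Flexibility coefficients: a unit moment at one end gives L/(3EI) there and L/(6EI) at the far end, so f₁₁ = f₂₂ = 3.667/EI and f₁₂ = f₂₁ = 1.833/EI.
Compatibility — zero rotation at each built-in end:
  3.667 M_D + 1.833 M_E = 1497
  1.833 M_D + 3.667 M_E = 1937
Solving the pair gives M_D = 192.1 kN·m and M_E = 432.3 kN·m (hogging).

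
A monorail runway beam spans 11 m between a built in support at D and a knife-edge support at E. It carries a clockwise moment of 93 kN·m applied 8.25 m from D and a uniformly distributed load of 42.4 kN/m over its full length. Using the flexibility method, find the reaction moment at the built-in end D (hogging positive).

Remove the prop at E; the released (primary) structure is a cantilever built in at D.
Primary-structure tip deflection at E by superposition:
  clockwise couple 93 at a = 8.25: M₀a(2L − a)/(2EI) = 5275/EI
  UDL 42.4: wL⁴/(8EI) = 77597/EI
  δ_0 = 82872/EI
Tip deflection under a unit load at E: L³/(3EI) = 443.7/EI.
The prop prevents deflection at E: R_E = δ_0/δ_{EE} = 82872/443.7 = 186.8 kN.
Moment equilibrium about D: M_D = Σ(load moments about D) − R_E·L = 2658 − 186.8×11 = 603.5 kN·m.

M_D = 603.5 kN·m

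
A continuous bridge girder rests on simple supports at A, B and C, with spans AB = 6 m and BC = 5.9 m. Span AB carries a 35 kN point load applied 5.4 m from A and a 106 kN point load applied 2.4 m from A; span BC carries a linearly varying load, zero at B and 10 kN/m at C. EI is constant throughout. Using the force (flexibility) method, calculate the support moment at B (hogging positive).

Insert a hinge at B; M_B is the redundant, and each span becomes simply supported.
Discontinuity in slope at B on the released structure — sum the simple-span end rotations:
  span AB: point load 35 at a = 5.4: Pab(L + a)/(6LEI) = 35.91/EI
  span AB: point load 106 at a = 2.4: Pab(L + a)/(6LEI) = 213.7/EI
  span BC: triangular load, peak 10: 7w₀L³/(360EI) = 39.93/EI
  relative rotation θ_0 = (249.6 + 39.93)/EI = 289.5/EI
A unit hogging moment at B produces rotation L₁/(3EI) + L₂/(3EI) = 3.967/EI.
Compatibility: M_B·(L₁+L₂)/(3EI) = θ_0, giving M_B = 72.99 kN·m (hogging).

M_B = 72.99 kN·m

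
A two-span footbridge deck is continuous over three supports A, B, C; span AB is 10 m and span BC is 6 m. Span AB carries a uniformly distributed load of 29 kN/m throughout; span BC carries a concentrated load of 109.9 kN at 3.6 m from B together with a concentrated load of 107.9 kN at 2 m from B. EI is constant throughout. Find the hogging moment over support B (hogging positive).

Release continuity at B by inserting a hinge; the redundant is the internal moment M_B. The primary structure is two simply-supported spans AB and BC.
Discontinuity in slope at B on the released structure — sum the simple-span end rotations:
  span AB: UDL 29: wL³/(24EI) = 1208/EI
  span BC: point load 109.9 at a = 3.6: Pab(L + b)/(6LEI) = 221.6/EI
  span BC: point load 107.9 at a = 2: Pab(L + b)/(6LEI) = 239.8/EI
  relative rotation θ_0 = (1208 + 461.3)/EI = 1670/EI
A unit hogging moment at B produces rotation L₁/(3EI) + L₂/(3EI) = 5.333/EI.
Slope continuity at B: θ_0 = M_B·5.333/EI, so M_B = 1670/5.333 = 313.1 kN·m (hogging).

M_B = 313.1 kN·m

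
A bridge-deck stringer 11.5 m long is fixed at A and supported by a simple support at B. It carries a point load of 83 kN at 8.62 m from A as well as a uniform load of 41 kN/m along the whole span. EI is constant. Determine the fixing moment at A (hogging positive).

Choose R_B as the redundant. The primary structure is the cantilever fixed at A.
Deflection at B on the released cantilever, summing each load's contribution:
  point load 83 at a = 8.62: Pa²(3L − a)/(6EI) = 26601/EI
  UDL 41: wL⁴/(8EI) = 89637/EI
  δ_0 = 116238/EI
Tip deflection under a unit load at B: L³/(3EI) = 507/EI.
The prop prevents deflection at B: R_B = δ_0/δ_{BB} = 116238/507 = 229.3 kN.
Moment equilibrium about A: M_A = Σ(load moments about A) − R_B·L = 3427 − 229.3×11.5 = 789.8 kN·m.

M_A = 789.8 kN·m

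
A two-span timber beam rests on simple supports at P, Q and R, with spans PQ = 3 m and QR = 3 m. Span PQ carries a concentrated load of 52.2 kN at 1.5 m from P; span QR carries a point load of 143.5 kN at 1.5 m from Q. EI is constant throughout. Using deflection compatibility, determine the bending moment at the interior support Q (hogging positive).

Release continuity at Q by inserting a hinge; the redundant is the internal moment M_Q. The primary structure is two simply-supported spans PQ and QR.
End slopes at the hinge Q, treating each span as simply supported:
  span PQ: point load 52.2 at a = 1.5: Pab(L + a)/(6LEI) = 29.36/EI
  span QR: point load 143.5 at a = 1.5: Pab(L + b)/(6LEI) = 80.72/EI
  relative rotation θ_0 = (29.36 + 80.72)/EI = 110.1/EI
A unit hogging moment at Q produces rotation L₁/(3EI) + L₂/(3EI) = 2/EI.
Slope continuity at Q: θ_0 = M_Q·2/EI, so M_Q = 110.1/2 = 55.04 kN·m (hogging).

M_Q = 55.04 kN·m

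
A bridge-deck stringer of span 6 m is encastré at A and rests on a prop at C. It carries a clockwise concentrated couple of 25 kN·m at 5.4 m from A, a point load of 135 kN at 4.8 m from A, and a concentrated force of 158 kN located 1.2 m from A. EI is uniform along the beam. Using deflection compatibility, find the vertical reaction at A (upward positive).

Remove the prop at C; the released (primary) structure is a cantilever built in at A.
Deflection at C on the released cantilever, summing each load's contribution:
  clockwise couple 25 at a = 5.4: M₀a(2L − a)/(2EI) = 445.5/EI
  point load 135 at a = 4.8: Pa²(3L − a)/(6EI) = 6843/EI
  point load 158 at a = 1.2: Pa²(3L − a)/(6EI) = 637.1/EI
  δ_0 = 7925/EI
Tip deflection under a unit load at C: L³/(3EI) = 72/EI.
The prop prevents deflection at C: R_C = δ_0/δ_{CC} = 7925/72 = 110.1 kN.
Vertical equilibrium: R_A = ΣP − R_C = 293 − 110.1 = 182.9 kN.

R_A = 182.9 kN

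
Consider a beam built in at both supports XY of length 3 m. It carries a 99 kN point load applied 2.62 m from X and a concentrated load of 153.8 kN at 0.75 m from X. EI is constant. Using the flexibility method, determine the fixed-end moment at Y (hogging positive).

M_Y = 50.32 kN·m

Take the two fixed-end moments M_X, M_Y as redundants; the released structure is the simple span XY.
Simple-span end rotations at X and Y under the given loads:
  at X: point load 99 at a = 2.62: Pab(L + b)/(6LEI) = 18.51/EI
  at Y: point load 99 at a = 2.62: Pab(L + a)/(6LEI) = 30.77/EI
  at X: point load 153.8 at a = 0.75: Pab(L + b)/(6LEI) = 75.7/EI
  at Y: point load 153.8 at a = 0.75: Pab(L + a)/(6LEI) = 54.07/EI
  θ_X0 = 94.21/EI,  θ_Y0 = 84.84/EI
Flexibility coefficients: a unit moment at one end gives L/(3EI) there and L/(6EI) at the far end, so f₁₁ = f₂₂ = 1/EI and f₁₂ = f₂₁ = 0.5/EI.
Compatibility — zero rotation at each built-in end:
  1 M_X + 0.5 M_Y = 94.21
  0.5 M_X + 1 M_Y = 84.84
Solving the pair gives M_X = 69.05 kN·m and M_Y = 50.32 kN·m (hogging).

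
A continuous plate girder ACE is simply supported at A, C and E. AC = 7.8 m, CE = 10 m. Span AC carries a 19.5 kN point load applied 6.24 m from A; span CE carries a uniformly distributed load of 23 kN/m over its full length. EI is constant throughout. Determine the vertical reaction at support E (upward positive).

R_E = 97.89 kN

Insert a hinge at C; M_C is the redundant, and each span becomes simply supported.
Discontinuity in slope at C on the released structure — sum the simple-span end rotations:
  span AC: point load 19.5 at a = 6.24: Pab(L + a)/(6LEI) = 56.95/EI
  span CE: UDL 23: wL³/(24EI) = 958.3/EI
  relative rotation θ_0 = (56.95 + 958.3)/EI = 1015/EI
A unit hogging moment at C produces rotation L₁/(3EI) + L₂/(3EI) = 5.933/EI.
Compatibility: M_C·(L₁+L₂)/(3EI) = θ_0, giving M_C = 171.1 kN·m (hogging).
Span CE, ΣM about E: R_C^{CE}·10 = 1150 + 171.1, so R_C^{CE} = 132.1 kN and R_E = 230 − 132.1 = 97.89 kN.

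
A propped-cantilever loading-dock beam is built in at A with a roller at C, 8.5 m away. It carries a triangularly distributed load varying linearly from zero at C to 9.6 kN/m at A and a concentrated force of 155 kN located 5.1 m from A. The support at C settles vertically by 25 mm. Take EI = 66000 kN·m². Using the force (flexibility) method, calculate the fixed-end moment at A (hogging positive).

Remove the prop at C; the released (primary) structure is a cantilever built in at A.
Primary-structure tip deflection at C by superposition:
  triangular load, peak 9.6 at the fixed end: w₀L⁴/(30EI) = 1670/EI
  point load 155 at a = 5.1: Pa²(3L − a)/(6EI) = 13707/EI
  δ_0 = 15378/EI
Tip deflection under a unit load at C: L³/(3EI) = 204.7/EI.
With EI = 66000 kN·m²: δ_0 = 0.233 m and δ_{CC} = 0.003102 m/kN.
Compatibility — the beam at C must follow the support down by 0.025 m: δ_0 − R_C·δ_{CC} = 0.025, so R_C = (0.233 − 0.025)/0.003102 = 67.06 kN.
Moment equilibrium about A: M_A = Σ(load moments about A) − R_C·L = 906.1 − 67.06×8.5 = 336.1 kN·m.

M_A = 336.1 kN·m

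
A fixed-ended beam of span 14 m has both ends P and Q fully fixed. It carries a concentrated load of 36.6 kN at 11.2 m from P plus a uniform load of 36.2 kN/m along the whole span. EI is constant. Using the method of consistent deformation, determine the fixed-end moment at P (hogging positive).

Release both end moments; the primary structure is a simply-supported span PQ with redundants M_P and M_Q.
On the primary (simply-supported) span, the end slopes from the loading are:
  at P: point load 36.6 at a = 11.2: Pab(L + b)/(6LEI) = 229.6/EI
  at Q: point load 36.6 at a = 11.2: Pab(L + a)/(6LEI) = 344.3/EI
  at P: UDL 36.2: wL³/(24EI) = 4139/EI
  at Q: UDL 36.2: wL³/(24EI) = 4139/EI
  θ_P0 = 4368/EI,  θ_Q0 = 4483/EI
Flexibility coefficients: a unit moment at one end gives L/(3EI) there and L/(6EI) at the far end, so f₁₁ = f₂₂ = 4.667/EI and f₁₂ = f₂₁ = 2.333/EI.
Compatibility — zero rotation at each built-in end:
  4.667 M_P + 2.333 M_Q = 4368
  2.333 M_P + 4.667 M_Q = 4483
Solving the pair gives M_P = 607.7 kN·m and M_Q = 656.9 kN·m (hogging).

M_P = 607.7 kN·m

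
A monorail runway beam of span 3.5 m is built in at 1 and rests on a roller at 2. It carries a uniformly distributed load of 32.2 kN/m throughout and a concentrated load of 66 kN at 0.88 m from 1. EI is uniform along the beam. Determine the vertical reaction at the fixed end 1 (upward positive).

R_1 = 130.7 kN

Release the roller at 2. Primary structure: cantilever fixed at 1.
Downward deflection at the released point 2 due to the loads:
  UDL 32.2: wL⁴/(8EI) = 604/EI
  point load 66 at a = 0.88: Pa²(3L − a)/(6EI) = 81.95/EI
  δ_0 = 685.9/EI
Flexibility coefficient — unit upward force at 2: δ_{22} = L³/(3EI) = 14.29/EI.
The prop prevents deflection at 2: R_2 = δ_0/δ_{22} = 685.9/14.29 = 48 kN.
Vertical equilibrium: R_1 = ΣP − R_2 = 178.7 − 48 = 130.7 kN.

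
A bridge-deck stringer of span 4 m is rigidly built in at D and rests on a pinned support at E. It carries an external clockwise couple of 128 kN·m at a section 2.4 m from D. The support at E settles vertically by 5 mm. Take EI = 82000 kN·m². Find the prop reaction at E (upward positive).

Remove the prop at E; the released (primary) structure is a cantilever built in at D.
Primary-structure tip deflection at E by superposition:
  clockwise couple 128 at a = 2.4: M₀a(2L − a)/(2EI) = 860.2/EI
Flexibility coefficient — unit upward force at E: δ_{EE} = L³/(3EI) = 21.33/EI.
With EI = 82000 kN·m²: δ_0 = 0.01049 m and δ_{EE} = 0.00026 m/kN.
Compatibility — the beam at E must follow the support down by 0.005 m: δ_0 − R_E·δ_{EE} = 0.005, so R_E = (0.01049 − 0.005)/0.00026 = 21.1 kN.

R_E = 21.1 kN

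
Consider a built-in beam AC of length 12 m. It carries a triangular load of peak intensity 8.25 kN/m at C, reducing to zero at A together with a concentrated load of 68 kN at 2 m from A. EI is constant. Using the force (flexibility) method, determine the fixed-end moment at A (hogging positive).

Release both end moments; the primary structure is a simply-supported span AC with redundants M_A and M_C.
Simple-span end rotations at A and C under the given loads:
  at A: triangular load, peak 8.25: 7w₀L³/(360EI) = 277.2/EI
  at C: triangular load, peak 8.25: w₀L³/(45EI) = 316.8/EI
  at A: point load 68 at a = 2: Pab(L + b)/(6LEI) = 415.6/EI
  at C: point load 68 at a = 2: Pab(L + a)/(6LEI) = 264.4/EI
  θ_A0 = 692.8/EI,  θ_C0 = 581.2/EI
Flexibility coefficients: a unit moment at one end gives L/(3EI) there and L/(6EI) at the far end, so f₁₁ = f₂₂ = 4/EI and f₁₂ = f₂₁ = 2/EI.
Compatibility — zero rotation at each built-in end:
  4 M_A + 2 M_C = 692.8
  2 M_A + 4 M_C = 581.2
Solving the pair gives M_A = 134 kN·m and M_C = 78.29 kN·m (hogging).

M_A = 134 kN·m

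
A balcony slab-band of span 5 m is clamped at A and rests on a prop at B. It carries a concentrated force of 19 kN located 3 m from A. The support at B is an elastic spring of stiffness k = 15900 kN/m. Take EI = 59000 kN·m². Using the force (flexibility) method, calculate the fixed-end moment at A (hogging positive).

M_A = 19.32 kN·m

Take the reaction at B as the redundant and release it; the primary structure is a cantilever fixed at A.
Free-end deflection of the primary structure under the applied loading (downward +):
  point load 19 at a = 3: Pa²(3L − a)/(6EI) = 342/EI
Flexibility coefficient — unit upward force at B: δ_{BB} = L³/(3EI) = 41.67/EI.
With EI = 59000 kN·m²: δ_0 = 0.005797 m and δ_{BB} = 0.000706 m/kN.
Compatibility — the spring shortens by R_B/k under the reaction it provides: δ_0 − R_B·δ_{BB} = R_B/k. With 1/k = 0.000063 m/kN, R_B = δ_0 / (δ_{BB} + 1/k) = 0.005797 / (0.000706 + 0.000063) = 7.537 kN.
Moment equilibrium about A: M_A = Σ(load moments about A) − R_B·L = 57 − 7.537×5 = 19.32 kN·m.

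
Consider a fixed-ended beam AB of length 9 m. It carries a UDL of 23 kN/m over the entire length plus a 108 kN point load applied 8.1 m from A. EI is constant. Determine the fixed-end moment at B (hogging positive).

Release both end moments; the primary structure is a simply-supported span AB with redundants M_A and M_B.
End rotations of the released simple span under the applied load (×1/EI):
  at A: UDL 23: wL³/(24EI) = 698.6/EI
  at B: UDL 23: wL³/(24EI) = 698.6/EI
  at A: point load 108 at a = 8.1: Pab(L + b)/(6LEI) = 144.3/EI
  at B: point load 108 at a = 8.1: Pab(L + a)/(6LEI) = 249.3/EI
  θ_A0 = 843/EI,  θ_B0 = 947.9/EI
Flexibility coefficients: a unit moment at one end gives L/(3EI) there and L/(6EI) at the far end, so f₁₁ = f₂₂ = 3/EI and f₁₂ = f₂₁ = 1.5/EI.
Compatibility — zero rotation at each built-in end:
  3 M_A + 1.5 M_B = 843
  1.5 M_A + 3 M_B = 947.9
Solving the pair gives M_A = 164 kN·m and M_B = 234 kN·m (hogging).

M_B = 234 kN·m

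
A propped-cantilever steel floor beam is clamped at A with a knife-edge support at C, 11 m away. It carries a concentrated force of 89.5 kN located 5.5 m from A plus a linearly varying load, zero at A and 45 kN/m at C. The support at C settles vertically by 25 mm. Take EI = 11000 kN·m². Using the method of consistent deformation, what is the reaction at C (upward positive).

Remove the prop at C; the released (primary) structure is a cantilever built in at A.
Free-end deflection of the primary structure under the applied loading (downward +):
  point load 89.5 at a = 5.5: Pa²(3L − a)/(6EI) = 12409/EI
  triangular load, peak 45 at the free end: 11w₀L⁴/(120EI) = 60394/EI
  δ_0 = 72803/EI
Tip deflection under a unit load at C: L³/(3EI) = 443.7/EI.
With EI = 11000 kN·m²: δ_0 = 6.6184 m and δ_{CC} = 0.040333 m/kN.
Compatibility — the beam at C must follow the support down by 0.025 m: δ_0 − R_C·δ_{CC} = 0.025, so R_C = (6.6184 − 0.025)/0.040333 = 163.5 kN.

R_C = 163.5 kN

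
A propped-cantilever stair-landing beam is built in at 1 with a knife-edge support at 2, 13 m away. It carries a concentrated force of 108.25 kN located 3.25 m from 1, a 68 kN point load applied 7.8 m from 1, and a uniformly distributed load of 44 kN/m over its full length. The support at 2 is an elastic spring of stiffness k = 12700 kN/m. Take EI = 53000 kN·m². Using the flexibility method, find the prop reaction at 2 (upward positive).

R_2 = 251.7 kN

Remove the prop at 2; the released (primary) structure is a cantilever built in at 1.
Downward deflection at the released point 2 due to the loads:
  point load 108.25 at a = 3.25: Pa²(3L − a)/(6EI) = 6813/EI
  point load 68 at a = 7.8: Pa²(3L − a)/(6EI) = 21513/EI
  UDL 44: wL⁴/(8EI) = 157086/EI
  δ_0 = 185411/EI
Flexibility coefficient — unit upward force at 2: δ_{22} = L³/(3EI) = 732.3/EI.
With EI = 53000 kN·m²: δ_0 = 3.4983 m and δ_{22} = 0.013818 m/kN.
Compatibility — the spring shortens by R_2/k under the reaction it provides: δ_0 − R_2·δ_{22} = R_2/k. With 1/k = 0.000079 m/kN, R_2 = δ_0 / (δ_{22} + 1/k) = 3.4983 / (0.013818 + 0.000079) = 251.7 kN.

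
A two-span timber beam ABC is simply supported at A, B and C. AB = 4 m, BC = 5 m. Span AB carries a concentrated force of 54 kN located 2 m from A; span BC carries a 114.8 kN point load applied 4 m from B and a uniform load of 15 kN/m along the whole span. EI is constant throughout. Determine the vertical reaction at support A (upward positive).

R_A = 8.336 kN

Release continuity at B by inserting a hinge; the redundant is the internal moment M_B. The primary structure is two simply-supported spans AB and BC.
Discontinuity in slope at B on the released structure — sum the simple-span end rotations:
  span AB: point load 54 at a = 2: Pab(L + a)/(6LEI) = 54/EI
  span BC: point load 114.8 at a = 4: Pab(L + b)/(6LEI) = 91.84/EI
  span BC: UDL 15: wL³/(24EI) = 78.12/EI
  relative rotation θ_0 = (54 + 170)/EI = 224/EI
A unit hogging moment at B produces rotation L₁/(3EI) + L₂/(3EI) = 3/EI.
Slope continuity at B: θ_0 = M_B·3/EI, so M_B = 224/3 = 74.66 kN·m (hogging).
Span AB, ΣM about A with M_B applied at B: R_B^{AB}·4 = 108 + 74.66, so R_B^{AB} = 45.66 kN and R_A = 54 − 45.66 = 8.336 kN.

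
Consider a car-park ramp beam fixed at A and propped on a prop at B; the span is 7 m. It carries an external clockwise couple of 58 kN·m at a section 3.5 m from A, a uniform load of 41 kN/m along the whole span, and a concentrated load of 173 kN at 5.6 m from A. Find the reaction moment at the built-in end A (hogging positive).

M_A = 360.1 kN·m

Release the roller at B. Primary structure: cantilever fixed at A.
Deflection at B on the released cantilever, summing each load's contribution:
  clockwise couple 58 at a = 3.5: M₀a(2L − a)/(2EI) = 1066/EI
  UDL 41: wL⁴/(8EI) = 12305/EI
  point load 173 at a = 5.6: Pa²(3L − a)/(6EI) = 13925/EI
  δ_0 = 27296/EI
Flexibility coefficient — unit upward force at B: δ_{BB} = L³/(3EI) = 114.3/EI.
The prop prevents deflection at B: R_B = δ_0/δ_{BB} = 27296/114.3 = 238.7 kN.
Moment equilibrium about A: M_A = Σ(load moments about A) − R_B·L = 2031 − 238.7×7 = 360.1 kN·m.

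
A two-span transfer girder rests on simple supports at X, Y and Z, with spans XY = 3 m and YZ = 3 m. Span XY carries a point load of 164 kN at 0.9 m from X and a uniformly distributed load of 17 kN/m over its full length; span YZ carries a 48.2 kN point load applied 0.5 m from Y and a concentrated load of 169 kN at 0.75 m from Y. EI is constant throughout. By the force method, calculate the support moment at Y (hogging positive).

Take M_Y as the redundant. Released structure: two simple spans XY and YZ with a hinge at Y.
Discontinuity in slope at Y on the released structure — sum the simple-span end rotations:
  span XY: point load 164 at a = 0.9: Pab(L + a)/(6LEI) = 67.16/EI
  span XY: UDL 17: wL³/(24EI) = 19.12/EI
  span YZ: point load 48.2 at a = 0.5: Pab(L + b)/(6LEI) = 18.41/EI
  span YZ: point load 169 at a = 0.75: Pab(L + b)/(6LEI) = 83.18/EI
  relative rotation θ_0 = (86.28 + 101.6)/EI = 187.9/EI
A unit hogging moment at Y produces rotation L₁/(3EI) + L₂/(3EI) = 2/EI.
Slope continuity at Y: θ_0 = M_Y·2/EI, so M_Y = 187.9/2 = 93.94 kN·m (hogging).

M_Y = 93.94 kN·m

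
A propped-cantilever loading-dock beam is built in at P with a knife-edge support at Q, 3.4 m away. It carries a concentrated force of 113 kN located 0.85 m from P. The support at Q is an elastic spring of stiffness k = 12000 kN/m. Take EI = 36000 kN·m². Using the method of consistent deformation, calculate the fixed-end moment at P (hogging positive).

Release the roller at Q. Primary structure: cantilever fixed at P.
Free-end deflection of the primary structure under the applied loading (downward +):
  point load 113 at a = 0.85: Pa²(3L − a)/(6EI) = 127.2/EI
Flexibility coefficient — unit upward force at Q: δ_{QQ} = L³/(3EI) = 13.1/EI.
With EI = 36000 kN·m²: δ_0 = 0.003534 m and δ_{QQ} = 0.000364 m/kN.
Compatibility — the spring shortens by R_Q/k under the reaction it provides: δ_0 − R_Q·δ_{QQ} = R_Q/k. With 1/k = 0.000083 m/kN, R_Q = δ_0 / (δ_{QQ} + 1/k) = 0.003534 / (0.000364 + 0.000083) = 7.902 kN.
Moment equilibrium about P: M_P = Σ(load moments about P) − R_Q·L = 96.05 − 7.902×3.4 = 69.18 kN·m.

M_P = 69.18 kN·m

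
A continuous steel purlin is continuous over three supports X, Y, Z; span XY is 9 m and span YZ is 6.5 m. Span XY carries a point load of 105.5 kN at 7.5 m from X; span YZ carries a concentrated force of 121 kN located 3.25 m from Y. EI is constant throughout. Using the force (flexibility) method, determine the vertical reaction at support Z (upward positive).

Release continuity at Y by inserting a hinge; the redundant is the internal moment M_Y. The primary structure is two simply-supported spans XY and YZ.
End slopes at the hinge Y, treating each span as simply supported:
  span XY: point load 105.5 at a = 7.5: Pab(L + a)/(6LEI) = 362.7/EI
  span YZ: point load 121 at a = 3.25: Pab(L + b)/(6LEI) = 319.5/EI
  relative rotation θ_0 = (362.7 + 319.5)/EI = 682.2/EI
A unit hogging moment at Y produces rotation L₁/(3EI) + L₂/(3EI) = 5.167/EI.
Slope continuity at Y: θ_0 = M_Y·5.167/EI, so M_Y = 682.2/5.167 = 132 kN·m (hogging).
Span YZ, ΣM about Z: R_Y^{YZ}·6.5 = 393.2 + 132, so R_Y^{YZ} = 80.81 kN and R_Z = 121 − 80.81 = 40.19 kN.

R_Z = 40.19 kN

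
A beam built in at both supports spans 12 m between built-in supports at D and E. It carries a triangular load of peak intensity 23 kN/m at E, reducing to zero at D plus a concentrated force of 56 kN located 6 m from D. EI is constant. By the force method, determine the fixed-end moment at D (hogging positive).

Take the two fixed-end moments M_D, M_E as redundants; the released structure is the simple span DE.
On the primary (simply-supported) span, the end slopes from the loading are:
  at D: triangular load, peak 23: 7w₀L³/(360EI) = 772.8/EI
  at E: triangular load, peak 23: w₀L³/(45EI) = 883.2/EI
  at D: point load 56 at a = 6: Pab(L + b)/(6LEI) = 504/EI
  at E: point load 56 at a = 6: Pab(L + a)/(6LEI) = 504/EI
  θ_D0 = 1277/EI,  θ_E0 = 1387/EI
Flexibility coefficients: a unit moment at one end gives L/(3EI) there and L/(6EI) at the far end, so f₁₁ = f₂₂ = 4/EI and f₁₂ = f₂₁ = 2/EI.
Compatibility — zero rotation at each built-in end:
  4 M_D + 2 M_E = 1277
  2 M_D + 4 M_E = 1387
Solving the pair gives M_D = 194.4 kN·m and M_E = 249.6 kN·m (hogging).

M_D = 194.4 kN·m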